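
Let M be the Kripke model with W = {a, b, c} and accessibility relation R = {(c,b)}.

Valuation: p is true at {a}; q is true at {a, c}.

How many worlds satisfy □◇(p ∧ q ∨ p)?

2

a: no successors, so □◇(p ∧ q ∨ p) holds vacuously. ✓
b: no successors, so □◇(p ∧ q ∨ p) holds vacuously. ✓
c: successors {b}; ◇(p ∧ q ∨ p) there: b:F. ✗
Satisfying worlds: {a, b}.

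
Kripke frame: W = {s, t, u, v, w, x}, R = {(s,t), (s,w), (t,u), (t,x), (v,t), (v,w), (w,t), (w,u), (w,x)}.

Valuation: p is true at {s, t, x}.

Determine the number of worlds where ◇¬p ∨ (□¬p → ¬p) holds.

5

s: ◇¬p is T, □¬p → ¬p is T. ✓
t: ◇¬p is T, □¬p → ¬p is T. ✓
u: ◇¬p is F, □¬p → ¬p is T. ✓
v: ◇¬p is T, □¬p → ¬p is T. ✓
w: ◇¬p is T, □¬p → ¬p is T. ✓
x: ◇¬p is F, □¬p → ¬p is F. ✗
Satisfying worlds: {s, t, u, v, w}.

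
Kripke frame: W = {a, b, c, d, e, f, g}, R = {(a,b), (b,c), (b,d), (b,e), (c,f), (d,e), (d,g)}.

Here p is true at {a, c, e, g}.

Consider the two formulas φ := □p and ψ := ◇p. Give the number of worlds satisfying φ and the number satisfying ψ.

4 and 2

For □p:
a: successors {b}; p there: b:F. ✗
b: successors {c, d, e}; p there: c:T, d:F, e:T. ✗
c: successors {f}; p there: f:F. ✗
d: successors {e, g}; p there: e:T, g:T. ✓
e: no successors, so □p holds vacuously. ✓
f: no successors, so □p holds vacuously. ✓
g: no successors, so □p holds vacuously. ✓
— 4 worlds.
For ◇p:
a: successors {b}; p there: b:F. ✗
b: successors {c, d, e}; p there: c:T, d:F, e:T. ✓
c: successors {f}; p there: f:F. ✗
d: successors {e, g}; p there: e:T, g:T. ✓
e: no successors, so ◇p fails. ✗
f: no successors, so ◇p fails. ✗
g: no successors, so ◇p fails. ✗
— 2 worlds.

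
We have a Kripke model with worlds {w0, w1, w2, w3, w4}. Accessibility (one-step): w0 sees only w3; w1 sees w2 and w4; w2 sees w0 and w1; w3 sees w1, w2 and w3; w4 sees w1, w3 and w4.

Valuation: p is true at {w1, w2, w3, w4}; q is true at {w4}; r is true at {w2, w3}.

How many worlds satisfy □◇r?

w0: successors {w3}; ◇r there: w3:T. ✓
w1: successors {w2, w4}; ◇r there: w2:F, w4:T. ✗
w2: successors {w0, w1}; ◇r there: w0:T, w1:T. ✓
w3: successors {w1, w2, w3}; ◇r there: w1:T, w2:F, w3:T. ✗
w4: successors {w1, w3, w4}; ◇r there: w1:T, w3:T, w4:T. ✓
Satisfying worlds: {w0, w2, w4}.

3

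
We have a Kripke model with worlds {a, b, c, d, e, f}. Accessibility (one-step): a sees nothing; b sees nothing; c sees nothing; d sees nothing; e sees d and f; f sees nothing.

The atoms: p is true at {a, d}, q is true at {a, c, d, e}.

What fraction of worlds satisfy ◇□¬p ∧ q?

a: ◇□¬p is F, q is T. ✗
b: ◇□¬p is F, q is F. ✗
c: ◇□¬p is F, q is T. ✗
d: ◇□¬p is F, q is T. ✗
e: ◇□¬p is T, q is T. ✓
f: ◇□¬p is F, q is F. ✗
That's 1 of 6 worlds, so 1/6.

1/6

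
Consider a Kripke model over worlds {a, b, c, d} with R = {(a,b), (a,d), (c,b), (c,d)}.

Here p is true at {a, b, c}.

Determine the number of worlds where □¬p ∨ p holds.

4

a: □¬p is F, p is T. ✓
b: □¬p is T, p is T. ✓
c: □¬p is F, p is T. ✓
d: □¬p is T, p is F. ✓
Satisfying worlds: {a, b, c, d}.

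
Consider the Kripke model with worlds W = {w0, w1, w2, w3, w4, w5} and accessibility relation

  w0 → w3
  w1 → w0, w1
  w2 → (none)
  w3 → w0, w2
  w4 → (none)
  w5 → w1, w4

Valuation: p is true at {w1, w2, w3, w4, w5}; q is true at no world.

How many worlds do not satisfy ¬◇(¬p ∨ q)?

2

w0: ◇(¬p ∨ q) is F. ✓
w1: ◇(¬p ∨ q) is T. ✗
w2: ◇(¬p ∨ q) is F. ✓
w3: ◇(¬p ∨ q) is T. ✗
w4: ◇(¬p ∨ q) is F. ✓
w5: ◇(¬p ∨ q) is F. ✓
Satisfying worlds: {w0, w2, w4, w5}.
So ¬◇(¬p ∨ q) fails at the other 2 worlds.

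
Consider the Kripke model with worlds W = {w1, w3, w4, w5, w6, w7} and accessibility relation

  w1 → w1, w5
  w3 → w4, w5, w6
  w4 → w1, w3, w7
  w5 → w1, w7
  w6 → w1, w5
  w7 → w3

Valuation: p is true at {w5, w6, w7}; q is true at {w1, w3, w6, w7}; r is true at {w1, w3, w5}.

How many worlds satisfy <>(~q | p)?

5

w1: successors {w1, w5}; ~q | p there: w1:F, w5:T. ✓
w3: successors {w4, w5, w6}; ~q | p there: w4:T, w5:T, w6:T. ✓
w4: successors {w1, w3, w7}; ~q | p there: w1:F, w3:F, w7:T. ✓
w5: successors {w1, w7}; ~q | p there: w1:F, w7:T. ✓
w6: successors {w1, w5}; ~q | p there: w1:F, w5:T. ✓
w7: successors {w3}; ~q | p there: w3:F. ✗
Satisfying worlds: {w1, w3, w4, w5, w6}.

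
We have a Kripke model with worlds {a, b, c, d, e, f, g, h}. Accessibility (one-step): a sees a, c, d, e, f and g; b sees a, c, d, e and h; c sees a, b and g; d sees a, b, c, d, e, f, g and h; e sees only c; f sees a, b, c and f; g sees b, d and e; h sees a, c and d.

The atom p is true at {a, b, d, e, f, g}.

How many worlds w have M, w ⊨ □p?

2

a: successors {a, c, d, e, f, g}; p there: a:T, c:F, d:T, e:T, f:T, g:T. ✗
b: successors {a, c, d, e, h}; p there: a:T, c:F, d:T, e:T, h:F. ✗
c: successors {a, b, g}; p there: a:T, b:T, g:T. ✓
d: successors {a, b, c, d, e, f, g, h}; p there: a:T, b:T, c:F, d:T, e:T, f:T, g:T, h:F. ✗
e: successors {c}; p there: c:F. ✗
f: successors {a, b, c, f}; p there: a:T, b:T, c:F, f:T. ✗
g: successors {b, d, e}; p there: b:T, d:T, e:T. ✓
h: successors {a, c, d}; p there: a:T, c:F, d:T. ✗
Satisfying worlds: {c, g}.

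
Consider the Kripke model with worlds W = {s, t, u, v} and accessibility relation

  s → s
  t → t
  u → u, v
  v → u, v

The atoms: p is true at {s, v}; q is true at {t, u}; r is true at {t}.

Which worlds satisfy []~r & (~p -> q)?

{s, u, v}

s: []~r is T, ~p -> q is T. ✓
t: []~r is F, ~p -> q is T. ✗
u: []~r is T, ~p -> q is T. ✓
v: []~r is T, ~p -> q is T. ✓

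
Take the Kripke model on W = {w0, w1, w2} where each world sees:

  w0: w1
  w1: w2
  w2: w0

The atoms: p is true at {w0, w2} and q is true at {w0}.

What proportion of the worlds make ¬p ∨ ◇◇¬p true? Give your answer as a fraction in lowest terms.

2/3

w0: ¬p is F, ◇◇¬p is F. ✗
w1: ¬p is T, ◇◇¬p is F. ✓
w2: ¬p is F, ◇◇¬p is T. ✓
That's 2 of 3 worlds, so 2/3.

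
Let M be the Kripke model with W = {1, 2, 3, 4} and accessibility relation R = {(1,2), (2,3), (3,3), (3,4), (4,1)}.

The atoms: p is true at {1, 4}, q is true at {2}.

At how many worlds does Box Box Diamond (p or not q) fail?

1

1: successors {2}; Box Diamond (p or not q) there: 2:T. ✓
2: successors {3}; Box Diamond (p or not q) there: 3:T. ✓
3: successors {3, 4}; Box Diamond (p or not q) there: 3:T, 4:F. ✗
4: successors {1}; Box Diamond (p or not q) there: 1:T. ✓
Satisfying worlds: {1, 2, 4}.
So Box Box Diamond (p or not q) fails at the other 1 world.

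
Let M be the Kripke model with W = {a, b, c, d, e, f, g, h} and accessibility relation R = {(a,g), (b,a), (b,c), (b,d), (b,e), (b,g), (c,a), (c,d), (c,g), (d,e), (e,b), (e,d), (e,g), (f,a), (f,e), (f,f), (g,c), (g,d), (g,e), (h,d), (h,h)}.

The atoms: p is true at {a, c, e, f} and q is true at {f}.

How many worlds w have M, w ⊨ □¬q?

a: successors {g}; ¬q there: g:T. ✓
b: successors {a, c, d, e, g}; ¬q there: a:T, c:T, d:T, e:T, g:T. ✓
c: successors {a, d, g}; ¬q there: a:T, d:T, g:T. ✓
d: successors {e}; ¬q there: e:T. ✓
e: successors {b, d, g}; ¬q there: b:T, d:T, g:T. ✓
f: successors {a, e, f}; ¬q there: a:T, e:T, f:F. ✗
g: successors {c, d, e}; ¬q there: c:T, d:T, e:T. ✓
h: successors {d, h}; ¬q there: d:T, h:T. ✓
Satisfying worlds: {a, b, c, d, e, g, h}.

7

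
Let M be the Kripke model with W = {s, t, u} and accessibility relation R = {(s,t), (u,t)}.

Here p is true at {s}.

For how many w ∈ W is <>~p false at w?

1

s: successors {t}; ~p there: t:T. ✓
t: no successors, so <>~p fails. ✗
u: successors {t}; ~p there: t:T. ✓
Satisfying worlds: {s, u}.
So <>~p fails at the other 1 world.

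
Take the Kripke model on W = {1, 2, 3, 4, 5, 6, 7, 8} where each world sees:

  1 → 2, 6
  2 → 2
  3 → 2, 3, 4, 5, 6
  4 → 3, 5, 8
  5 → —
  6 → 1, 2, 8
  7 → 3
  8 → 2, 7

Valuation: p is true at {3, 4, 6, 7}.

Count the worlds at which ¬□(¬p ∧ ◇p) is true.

1: □(¬p ∧ ◇p) is F. ✓
2: □(¬p ∧ ◇p) is F. ✓
3: □(¬p ∧ ◇p) is F. ✓
4: □(¬p ∧ ◇p) is F. ✓
5: □(¬p ∧ ◇p) is T. ✗
6: □(¬p ∧ ◇p) is F. ✓
7: □(¬p ∧ ◇p) is F. ✓
8: □(¬p ∧ ◇p) is F. ✓
Satisfying worlds: {1, 2, 3, 4, 6, 7, 8}.

7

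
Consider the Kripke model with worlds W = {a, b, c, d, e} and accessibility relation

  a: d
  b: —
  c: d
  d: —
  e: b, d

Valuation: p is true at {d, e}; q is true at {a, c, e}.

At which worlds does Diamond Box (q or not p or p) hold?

{a, c, e}

a: successors {d}; Box (q or not p or p) there: d:T. ✓
b: no successors, so Diamond Box (q or not p or p) fails. ✗
c: successors {d}; Box (q or not p or p) there: d:T. ✓
d: no successors, so Diamond Box (q or not p or p) fails. ✗
e: successors {b, d}; Box (q or not p or p) there: b:T, d:T. ✓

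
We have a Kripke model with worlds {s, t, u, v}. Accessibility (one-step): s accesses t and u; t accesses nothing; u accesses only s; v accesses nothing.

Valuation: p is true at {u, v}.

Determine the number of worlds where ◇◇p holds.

1

s: successors {t, u}; ◇p there: t:F, u:F. ✗
t: no successors, so ◇◇p fails. ✗
u: successors {s}; ◇p there: s:T. ✓
v: no successors, so ◇◇p fails. ✗
Satisfying worlds: {u}.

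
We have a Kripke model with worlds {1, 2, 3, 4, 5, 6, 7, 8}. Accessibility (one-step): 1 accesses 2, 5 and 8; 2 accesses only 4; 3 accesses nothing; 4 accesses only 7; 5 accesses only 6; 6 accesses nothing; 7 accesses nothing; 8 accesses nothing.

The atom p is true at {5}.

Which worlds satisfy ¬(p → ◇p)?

1: p → ◇p is T. ✗
2: p → ◇p is T. ✗
3: p → ◇p is T. ✗
4: p → ◇p is T. ✗
5: p → ◇p is F. ✓
6: p → ◇p is T. ✗
7: p → ◇p is T. ✗
8: p → ◇p is T. ✗

{5}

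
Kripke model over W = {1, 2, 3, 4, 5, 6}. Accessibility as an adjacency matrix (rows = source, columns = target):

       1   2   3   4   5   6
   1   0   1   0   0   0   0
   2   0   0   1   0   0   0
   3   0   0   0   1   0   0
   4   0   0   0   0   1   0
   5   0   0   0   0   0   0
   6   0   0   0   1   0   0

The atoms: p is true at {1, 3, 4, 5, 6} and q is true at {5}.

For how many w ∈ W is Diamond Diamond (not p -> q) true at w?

1: successors {2}; Diamond (not p -> q) there: 2:T. ✓
2: successors {3}; Diamond (not p -> q) there: 3:T. ✓
3: successors {4}; Diamond (not p -> q) there: 4:T. ✓
4: successors {5}; Diamond (not p -> q) there: 5:F. ✗
5: no successors, so Diamond Diamond (not p -> q) fails. ✗
6: successors {4}; Diamond (not p -> q) there: 4:T. ✓
Satisfying worlds: {1, 2, 3, 6}.

4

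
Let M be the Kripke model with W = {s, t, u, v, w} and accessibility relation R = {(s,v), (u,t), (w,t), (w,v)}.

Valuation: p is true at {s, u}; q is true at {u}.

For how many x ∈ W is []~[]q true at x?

s: successors {v}; ~[]q there: v:F. ✗
t: no successors, so []~[]q holds vacuously. ✓
u: successors {t}; ~[]q there: t:F. ✗
v: no successors, so []~[]q holds vacuously. ✓
w: successors {t, v}; ~[]q there: t:F, v:F. ✗
Satisfying worlds: {t, v}.

2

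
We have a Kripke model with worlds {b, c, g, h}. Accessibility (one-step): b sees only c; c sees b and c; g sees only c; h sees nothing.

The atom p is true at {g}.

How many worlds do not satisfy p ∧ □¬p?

3

b: p is F, □¬p is T. ✗
c: p is F, □¬p is T. ✗
g: p is T, □¬p is T. ✓
h: p is F, □¬p is T. ✗
Satisfying worlds: {g}.
So p ∧ □¬p fails at the other 3 worlds.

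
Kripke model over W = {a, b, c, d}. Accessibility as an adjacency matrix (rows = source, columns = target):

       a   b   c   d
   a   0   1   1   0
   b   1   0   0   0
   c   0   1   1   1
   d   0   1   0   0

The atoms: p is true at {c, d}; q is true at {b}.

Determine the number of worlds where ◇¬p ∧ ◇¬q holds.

a: ◇¬p is T, ◇¬q is T. ✓
b: ◇¬p is T, ◇¬q is T. ✓
c: ◇¬p is T, ◇¬q is T. ✓
d: ◇¬p is T, ◇¬q is F. ✗
Satisfying worlds: {a, b, c}.

3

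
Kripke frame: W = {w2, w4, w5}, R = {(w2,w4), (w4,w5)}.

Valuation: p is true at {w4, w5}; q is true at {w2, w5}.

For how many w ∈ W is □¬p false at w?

w2: successors {w4}; ¬p there: w4:F. ✗
w4: successors {w5}; ¬p there: w5:F. ✗
w5: no successors, so □¬p holds vacuously. ✓
Satisfying worlds: {w5}.
So □¬p fails at the other 2 worlds.

2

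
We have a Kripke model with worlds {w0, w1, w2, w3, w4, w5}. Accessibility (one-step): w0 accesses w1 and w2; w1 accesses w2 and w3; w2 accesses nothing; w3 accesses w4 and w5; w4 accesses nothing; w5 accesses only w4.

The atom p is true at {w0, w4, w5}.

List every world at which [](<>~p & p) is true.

w0: successors {w1, w2}; <>~p & p there: w1:F, w2:F. ✗
w1: successors {w2, w3}; <>~p & p there: w2:F, w3:F. ✗
w2: no successors, so [](<>~p & p) holds vacuously. ✓
w3: successors {w4, w5}; <>~p & p there: w4:F, w5:F. ✗
w4: no successors, so [](<>~p & p) holds vacuously. ✓
w5: successors {w4}; <>~p & p there: w4:F. ✗

{w2, w4}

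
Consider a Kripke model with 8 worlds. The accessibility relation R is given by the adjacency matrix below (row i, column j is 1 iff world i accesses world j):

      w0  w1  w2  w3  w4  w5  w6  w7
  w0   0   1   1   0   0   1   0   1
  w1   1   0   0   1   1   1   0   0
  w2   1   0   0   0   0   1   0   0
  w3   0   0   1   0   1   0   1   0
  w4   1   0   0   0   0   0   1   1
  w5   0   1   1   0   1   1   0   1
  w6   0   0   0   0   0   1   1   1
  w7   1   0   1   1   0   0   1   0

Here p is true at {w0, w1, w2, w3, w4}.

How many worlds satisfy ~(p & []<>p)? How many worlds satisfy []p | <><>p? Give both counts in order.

For ~(p & []<>p):
w0: p & []<>p is T. ✗
w1: p & []<>p is T. ✗
w2: p & []<>p is T. ✗
w3: p & []<>p is F. ✓
w4: p & []<>p is F. ✓
w5: p & []<>p is F. ✓
w6: p & []<>p is F. ✓
w7: p & []<>p is F. ✓
— 5 worlds.
For []p | <><>p:
w0: []p is F, <><>p is T. ✓
w1: []p is F, <><>p is T. ✓
w2: []p is F, <><>p is T. ✓
w3: []p is F, <><>p is T. ✓
w4: []p is F, <><>p is T. ✓
w5: []p is F, <><>p is T. ✓
w6: []p is F, <><>p is T. ✓
w7: []p is F, <><>p is T. ✓
— 8 worlds.

5 and 8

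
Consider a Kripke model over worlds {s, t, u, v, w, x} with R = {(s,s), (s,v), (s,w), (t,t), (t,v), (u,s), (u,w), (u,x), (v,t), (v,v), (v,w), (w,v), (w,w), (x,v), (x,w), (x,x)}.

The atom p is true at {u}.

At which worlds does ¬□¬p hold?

s: □¬p is T. ✗
t: □¬p is T. ✗
u: □¬p is T. ✗
v: □¬p is T. ✗
w: □¬p is T. ✗
x: □¬p is T. ✗

∅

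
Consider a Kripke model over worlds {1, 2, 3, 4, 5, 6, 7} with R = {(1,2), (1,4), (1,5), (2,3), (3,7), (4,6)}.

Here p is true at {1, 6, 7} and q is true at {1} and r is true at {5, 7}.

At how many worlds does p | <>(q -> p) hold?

1: p is T, <>(q -> p) is T. ✓
2: p is F, <>(q -> p) is T. ✓
3: p is F, <>(q -> p) is T. ✓
4: p is F, <>(q -> p) is T. ✓
5: p is F, <>(q -> p) is F. ✗
6: p is T, <>(q -> p) is F. ✓
7: p is T, <>(q -> p) is F. ✓
Satisfying worlds: {1, 2, 3, 4, 6, 7}.

6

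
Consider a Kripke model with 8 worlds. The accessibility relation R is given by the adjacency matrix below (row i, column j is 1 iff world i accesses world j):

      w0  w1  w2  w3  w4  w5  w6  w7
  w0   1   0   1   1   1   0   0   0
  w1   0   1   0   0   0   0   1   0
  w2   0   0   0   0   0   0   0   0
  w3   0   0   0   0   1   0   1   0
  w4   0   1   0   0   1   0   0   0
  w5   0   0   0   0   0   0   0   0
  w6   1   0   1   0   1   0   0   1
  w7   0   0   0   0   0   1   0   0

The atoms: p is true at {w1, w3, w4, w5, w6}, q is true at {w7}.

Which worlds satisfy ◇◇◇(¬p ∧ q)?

w0: successors {w0, w2, w3, w4}; ◇◇(¬p ∧ q) there: w0:F, w2:F, w3:T, w4:F. ✓
w1: successors {w1, w6}; ◇◇(¬p ∧ q) there: w1:T, w6:F. ✓
w2: no successors, so ◇◇◇(¬p ∧ q) fails. ✗
w3: successors {w4, w6}; ◇◇(¬p ∧ q) there: w4:F, w6:F. ✗
w4: successors {w1, w4}; ◇◇(¬p ∧ q) there: w1:T, w4:F. ✓
w5: no successors, so ◇◇◇(¬p ∧ q) fails. ✗
w6: successors {w0, w2, w4, w7}; ◇◇(¬p ∧ q) there: w0:F, w2:F, w4:F, w7:F. ✗
w7: successors {w5}; ◇◇(¬p ∧ q) there: w5:F. ✗

{w0, w1, w4}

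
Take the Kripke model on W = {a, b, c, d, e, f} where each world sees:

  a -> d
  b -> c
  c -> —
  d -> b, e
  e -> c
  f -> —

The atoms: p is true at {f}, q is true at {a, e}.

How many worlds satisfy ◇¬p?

4

a: successors {d}; ¬p there: d:T. ✓
b: successors {c}; ¬p there: c:T. ✓
c: no successors, so ◇¬p fails. ✗
d: successors {b, e}; ¬p there: b:T, e:T. ✓
e: successors {c}; ¬p there: c:T. ✓
f: no successors, so ◇¬p fails. ✗
Satisfying worlds: {a, b, d, e}.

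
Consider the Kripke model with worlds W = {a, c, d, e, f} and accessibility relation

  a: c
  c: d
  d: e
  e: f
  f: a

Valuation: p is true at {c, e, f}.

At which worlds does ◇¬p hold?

a: successors {c}; ¬p there: c:F. ✗
c: successors {d}; ¬p there: d:T. ✓
d: successors {e}; ¬p there: e:F. ✗
e: successors {f}; ¬p there: f:F. ✗
f: successors {a}; ¬p there: a:T. ✓

{c, f}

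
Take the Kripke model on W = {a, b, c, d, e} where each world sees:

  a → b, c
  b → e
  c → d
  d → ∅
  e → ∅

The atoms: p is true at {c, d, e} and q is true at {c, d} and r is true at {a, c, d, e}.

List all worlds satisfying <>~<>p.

{b, c}

a: successors {b, c}; ~<>p there: b:F, c:F. ✗
b: successors {e}; ~<>p there: e:T. ✓
c: successors {d}; ~<>p there: d:T. ✓
d: no successors, so <>~<>p fails. ✗
e: no successors, so <>~<>p fails. ✗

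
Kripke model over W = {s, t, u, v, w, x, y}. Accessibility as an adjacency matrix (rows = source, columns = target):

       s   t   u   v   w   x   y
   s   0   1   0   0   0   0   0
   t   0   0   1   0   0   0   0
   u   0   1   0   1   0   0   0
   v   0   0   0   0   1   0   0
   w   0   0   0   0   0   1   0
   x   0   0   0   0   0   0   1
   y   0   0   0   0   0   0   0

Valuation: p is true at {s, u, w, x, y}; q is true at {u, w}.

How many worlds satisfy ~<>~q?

s: <>~q is T. ✗
t: <>~q is F. ✓
u: <>~q is T. ✗
v: <>~q is F. ✓
w: <>~q is T. ✗
x: <>~q is T. ✗
y: <>~q is F. ✓
Satisfying worlds: {t, v, y}.

3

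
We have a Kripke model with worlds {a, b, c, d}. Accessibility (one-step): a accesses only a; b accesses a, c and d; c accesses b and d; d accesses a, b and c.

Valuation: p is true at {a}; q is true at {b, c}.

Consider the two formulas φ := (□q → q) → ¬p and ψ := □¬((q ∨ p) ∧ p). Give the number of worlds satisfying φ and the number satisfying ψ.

3 and 1

For (□q → q) → ¬p:
a: □q → q is T, ¬p is F. ✗
b: □q → q is T, ¬p is T. ✓
c: □q → q is T, ¬p is T. ✓
d: □q → q is T, ¬p is T. ✓
— 3 worlds.
For □¬((q ∨ p) ∧ p):
a: successors {a}; ¬((q ∨ p) ∧ p) there: a:F. ✗
b: successors {a, c, d}; ¬((q ∨ p) ∧ p) there: a:F, c:T, d:T. ✗
c: successors {b, d}; ¬((q ∨ p) ∧ p) there: b:T, d:T. ✓
d: successors {a, b, c}; ¬((q ∨ p) ∧ p) there: a:F, b:T, c:T. ✗
— 1 world.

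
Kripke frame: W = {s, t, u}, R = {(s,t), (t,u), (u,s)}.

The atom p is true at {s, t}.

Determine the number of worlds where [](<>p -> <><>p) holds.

2

s: successors {t}; <>p -> <><>p there: t:T. ✓
t: successors {u}; <>p -> <><>p there: u:T. ✓
u: successors {s}; <>p -> <><>p there: s:F. ✗
Satisfying worlds: {s, t}.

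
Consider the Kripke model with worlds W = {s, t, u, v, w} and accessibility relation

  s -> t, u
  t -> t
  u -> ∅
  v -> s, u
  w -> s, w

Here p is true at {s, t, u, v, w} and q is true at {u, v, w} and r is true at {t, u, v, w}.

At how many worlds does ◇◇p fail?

1

s: successors {t, u}; ◇p there: t:T, u:F. ✓
t: successors {t}; ◇p there: t:T. ✓
u: no successors, so ◇◇p fails. ✗
v: successors {s, u}; ◇p there: s:T, u:F. ✓
w: successors {s, w}; ◇p there: s:T, w:T. ✓
Satisfying worlds: {s, t, v, w}.
So ◇◇p fails at the other 1 world.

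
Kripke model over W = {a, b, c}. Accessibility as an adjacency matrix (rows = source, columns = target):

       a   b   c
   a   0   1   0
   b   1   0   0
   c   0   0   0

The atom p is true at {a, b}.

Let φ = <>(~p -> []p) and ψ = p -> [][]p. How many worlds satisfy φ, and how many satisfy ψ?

2 and 3

For <>(~p -> []p):
a: successors {b}; ~p -> []p there: b:T. ✓
b: successors {a}; ~p -> []p there: a:T. ✓
c: no successors, so <>(~p -> []p) fails. ✗
— 2 worlds.
For p -> [][]p:
a: p is T, [][]p is T. ✓
b: p is T, [][]p is T. ✓
c: p is F, [][]p is T. ✓
— 3 worlds.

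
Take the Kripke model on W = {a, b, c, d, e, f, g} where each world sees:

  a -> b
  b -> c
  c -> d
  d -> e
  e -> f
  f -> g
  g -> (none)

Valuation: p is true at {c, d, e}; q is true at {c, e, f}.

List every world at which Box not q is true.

{a, c, f, g}

a: successors {b}; not q there: b:T. ✓
b: successors {c}; not q there: c:F. ✗
c: successors {d}; not q there: d:T. ✓
d: successors {e}; not q there: e:F. ✗
e: successors {f}; not q there: f:F. ✗
f: successors {g}; not q there: g:T. ✓
g: no successors, so Box not q holds vacuously. ✓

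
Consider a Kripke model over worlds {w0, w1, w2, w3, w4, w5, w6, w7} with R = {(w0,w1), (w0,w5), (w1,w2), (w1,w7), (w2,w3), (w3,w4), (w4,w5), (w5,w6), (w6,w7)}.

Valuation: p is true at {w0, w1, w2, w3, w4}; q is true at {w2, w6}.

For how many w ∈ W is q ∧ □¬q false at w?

w0: q is F, □¬q is T. ✗
w1: q is F, □¬q is F. ✗
w2: q is T, □¬q is T. ✓
w3: q is F, □¬q is T. ✗
w4: q is F, □¬q is T. ✗
w5: q is F, □¬q is F. ✗
w6: q is T, □¬q is T. ✓
w7: q is F, □¬q is T. ✗
Satisfying worlds: {w2, w6}.
So q ∧ □¬q fails at the other 6 worlds.

6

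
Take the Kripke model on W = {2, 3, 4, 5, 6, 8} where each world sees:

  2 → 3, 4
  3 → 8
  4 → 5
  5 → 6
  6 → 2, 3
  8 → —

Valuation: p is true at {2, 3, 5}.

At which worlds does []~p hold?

2: successors {3, 4}; ~p there: 3:F, 4:T. ✗
3: successors {8}; ~p there: 8:T. ✓
4: successors {5}; ~p there: 5:F. ✗
5: successors {6}; ~p there: 6:T. ✓
6: successors {2, 3}; ~p there: 2:F, 3:F. ✗
8: no successors, so []~p holds vacuously. ✓

{3, 5, 8}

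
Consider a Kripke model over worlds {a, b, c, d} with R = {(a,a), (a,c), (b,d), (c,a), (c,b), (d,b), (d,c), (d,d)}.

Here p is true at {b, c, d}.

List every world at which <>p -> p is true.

a: <>p is T, p is F. ✗
b: <>p is T, p is T. ✓
c: <>p is T, p is T. ✓
d: <>p is T, p is T. ✓

{b, c, d}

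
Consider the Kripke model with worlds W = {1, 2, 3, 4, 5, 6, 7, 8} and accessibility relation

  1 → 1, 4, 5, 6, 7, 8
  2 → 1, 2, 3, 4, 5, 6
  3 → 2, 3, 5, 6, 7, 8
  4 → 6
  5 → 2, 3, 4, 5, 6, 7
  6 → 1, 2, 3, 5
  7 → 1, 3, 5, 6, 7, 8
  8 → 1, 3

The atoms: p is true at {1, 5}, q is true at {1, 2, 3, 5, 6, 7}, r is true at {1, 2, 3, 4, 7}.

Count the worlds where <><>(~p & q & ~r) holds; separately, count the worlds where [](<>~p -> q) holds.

7 and 3

For <><>(~p & q & ~r):
1: successors {1, 4, 5, 6, 7, 8}; <>(~p & q & ~r) there: 1:T, 4:T, 5:T, 6:F, 7:T, 8:F. ✓
2: successors {1, 2, 3, 4, 5, 6}; <>(~p & q & ~r) there: 1:T, 2:T, 3:T, 4:T, 5:T, 6:F. ✓
3: successors {2, 3, 5, 6, 7, 8}; <>(~p & q & ~r) there: 2:T, 3:T, 5:T, 6:F, 7:T, 8:F. ✓
4: successors {6}; <>(~p & q & ~r) there: 6:F. ✗
5: successors {2, 3, 4, 5, 6, 7}; <>(~p & q & ~r) there: 2:T, 3:T, 4:T, 5:T, 6:F, 7:T. ✓
6: successors {1, 2, 3, 5}; <>(~p & q & ~r) there: 1:T, 2:T, 3:T, 5:T. ✓
7: successors {1, 3, 5, 6, 7, 8}; <>(~p & q & ~r) there: 1:T, 3:T, 5:T, 6:F, 7:T, 8:F. ✓
8: successors {1, 3}; <>(~p & q & ~r) there: 1:T, 3:T. ✓
— 7 worlds.
For [](<>~p -> q):
1: successors {1, 4, 5, 6, 7, 8}; <>~p -> q there: 1:T, 4:F, 5:T, 6:T, 7:T, 8:F. ✗
2: successors {1, 2, 3, 4, 5, 6}; <>~p -> q there: 1:T, 2:T, 3:T, 4:F, 5:T, 6:T. ✗
3: successors {2, 3, 5, 6, 7, 8}; <>~p -> q there: 2:T, 3:T, 5:T, 6:T, 7:T, 8:F. ✗
4: successors {6}; <>~p -> q there: 6:T. ✓
5: successors {2, 3, 4, 5, 6, 7}; <>~p -> q there: 2:T, 3:T, 4:F, 5:T, 6:T, 7:T. ✗
6: successors {1, 2, 3, 5}; <>~p -> q there: 1:T, 2:T, 3:T, 5:T. ✓
7: successors {1, 3, 5, 6, 7, 8}; <>~p -> q there: 1:T, 3:T, 5:T, 6:T, 7:T, 8:F. ✗
8: successors {1, 3}; <>~p -> q there: 1:T, 3:T. ✓
— 3 worlds.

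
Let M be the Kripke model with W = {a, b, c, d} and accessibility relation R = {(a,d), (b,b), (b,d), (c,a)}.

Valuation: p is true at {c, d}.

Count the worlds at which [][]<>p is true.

a: successors {d}; []<>p there: d:T. ✓
b: successors {b, d}; []<>p there: b:F, d:T. ✗
c: successors {a}; []<>p there: a:F. ✗
d: no successors, so [][]<>p holds vacuously. ✓
Satisfying worlds: {a, d}.

2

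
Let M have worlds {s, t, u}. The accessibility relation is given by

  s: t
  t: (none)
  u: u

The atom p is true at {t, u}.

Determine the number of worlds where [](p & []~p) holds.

2

s: successors {t}; p & []~p there: t:T. ✓
t: no successors, so [](p & []~p) holds vacuously. ✓
u: successors {u}; p & []~p there: u:F. ✗
Satisfying worlds: {s, t}.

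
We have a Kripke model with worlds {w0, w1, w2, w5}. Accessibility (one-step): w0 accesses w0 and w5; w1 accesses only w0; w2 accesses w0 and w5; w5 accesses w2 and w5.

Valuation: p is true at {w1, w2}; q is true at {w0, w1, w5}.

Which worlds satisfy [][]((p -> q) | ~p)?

{w1}

w0: successors {w0, w5}; []((p -> q) | ~p) there: w0:T, w5:F. ✗
w1: successors {w0}; []((p -> q) | ~p) there: w0:T. ✓
w2: successors {w0, w5}; []((p -> q) | ~p) there: w0:T, w5:F. ✗
w5: successors {w2, w5}; []((p -> q) | ~p) there: w2:T, w5:F. ✗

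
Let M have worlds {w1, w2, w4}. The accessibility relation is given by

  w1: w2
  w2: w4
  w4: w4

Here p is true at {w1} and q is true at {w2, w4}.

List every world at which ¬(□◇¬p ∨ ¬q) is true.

w1: □◇¬p ∨ ¬q is T. ✗
w2: □◇¬p ∨ ¬q is T. ✗
w4: □◇¬p ∨ ¬q is T. ✗

∅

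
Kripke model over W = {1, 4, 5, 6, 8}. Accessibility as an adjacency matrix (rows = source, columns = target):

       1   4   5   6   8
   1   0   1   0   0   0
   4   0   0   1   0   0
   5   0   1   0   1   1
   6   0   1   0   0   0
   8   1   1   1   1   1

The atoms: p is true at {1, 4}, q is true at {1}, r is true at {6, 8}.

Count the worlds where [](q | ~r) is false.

2

1: successors {4}; q | ~r there: 4:T. ✓
4: successors {5}; q | ~r there: 5:T. ✓
5: successors {4, 6, 8}; q | ~r there: 4:T, 6:F, 8:F. ✗
6: successors {4}; q | ~r there: 4:T. ✓
8: successors {1, 4, 5, 6, 8}; q | ~r there: 1:T, 4:T, 5:T, 6:F, 8:F. ✗
Satisfying worlds: {1, 4, 6}.
So [](q | ~r) fails at the other 2 worlds.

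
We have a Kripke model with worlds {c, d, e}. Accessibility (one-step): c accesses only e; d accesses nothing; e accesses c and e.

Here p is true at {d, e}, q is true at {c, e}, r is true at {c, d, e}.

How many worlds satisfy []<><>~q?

1

c: successors {e}; <><>~q there: e:F. ✗
d: no successors, so []<><>~q holds vacuously. ✓
e: successors {c, e}; <><>~q there: c:F, e:F. ✗
Satisfying worlds: {d}.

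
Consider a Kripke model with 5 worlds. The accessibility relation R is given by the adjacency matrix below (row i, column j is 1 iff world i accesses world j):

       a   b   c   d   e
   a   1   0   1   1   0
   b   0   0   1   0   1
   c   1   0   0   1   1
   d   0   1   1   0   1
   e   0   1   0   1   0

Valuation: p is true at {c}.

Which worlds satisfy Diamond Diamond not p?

a: successors {a, c, d}; Diamond not p there: a:T, c:T, d:T. ✓
b: successors {c, e}; Diamond not p there: c:T, e:T. ✓
c: successors {a, d, e}; Diamond not p there: a:T, d:T, e:T. ✓
d: successors {b, c, e}; Diamond not p there: b:T, c:T, e:T. ✓
e: successors {b, d}; Diamond not p there: b:T, d:T. ✓

{a, b, c, d, e}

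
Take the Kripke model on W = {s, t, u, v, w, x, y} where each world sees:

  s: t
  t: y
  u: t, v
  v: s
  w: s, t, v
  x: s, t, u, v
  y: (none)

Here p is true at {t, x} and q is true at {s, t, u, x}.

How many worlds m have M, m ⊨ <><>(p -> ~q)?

s: successors {t}; <>(p -> ~q) there: t:T. ✓
t: successors {y}; <>(p -> ~q) there: y:F. ✗
u: successors {t, v}; <>(p -> ~q) there: t:T, v:T. ✓
v: successors {s}; <>(p -> ~q) there: s:F. ✗
w: successors {s, t, v}; <>(p -> ~q) there: s:F, t:T, v:T. ✓
x: successors {s, t, u, v}; <>(p -> ~q) there: s:F, t:T, u:T, v:T. ✓
y: no successors, so <><>(p -> ~q) fails. ✗
Satisfying worlds: {s, u, w, x}.

4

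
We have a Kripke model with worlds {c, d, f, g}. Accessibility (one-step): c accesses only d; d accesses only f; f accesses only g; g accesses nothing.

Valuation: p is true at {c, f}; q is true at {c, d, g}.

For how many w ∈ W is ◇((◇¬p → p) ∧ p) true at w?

1

c: successors {d}; (◇¬p → p) ∧ p there: d:F. ✗
d: successors {f}; (◇¬p → p) ∧ p there: f:T. ✓
f: successors {g}; (◇¬p → p) ∧ p there: g:F. ✗
g: no successors, so ◇((◇¬p → p) ∧ p) fails. ✗
Satisfying worlds: {d}.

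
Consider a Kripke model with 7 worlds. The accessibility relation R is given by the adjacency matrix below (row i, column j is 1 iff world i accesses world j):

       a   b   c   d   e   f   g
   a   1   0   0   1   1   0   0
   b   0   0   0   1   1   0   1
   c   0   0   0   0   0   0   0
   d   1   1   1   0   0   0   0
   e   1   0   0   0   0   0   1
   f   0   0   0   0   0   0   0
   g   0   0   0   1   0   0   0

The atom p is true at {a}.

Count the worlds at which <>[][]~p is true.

a: successors {a, d, e}; [][]~p there: a:F, d:F, e:F. ✗
b: successors {d, e, g}; [][]~p there: d:F, e:F, g:F. ✗
c: no successors, so <>[][]~p fails. ✗
d: successors {a, b, c}; [][]~p there: a:F, b:F, c:T. ✓
e: successors {a, g}; [][]~p there: a:F, g:F. ✗
f: no successors, so <>[][]~p fails. ✗
g: successors {d}; [][]~p there: d:F. ✗
Satisfying worlds: {d}.

1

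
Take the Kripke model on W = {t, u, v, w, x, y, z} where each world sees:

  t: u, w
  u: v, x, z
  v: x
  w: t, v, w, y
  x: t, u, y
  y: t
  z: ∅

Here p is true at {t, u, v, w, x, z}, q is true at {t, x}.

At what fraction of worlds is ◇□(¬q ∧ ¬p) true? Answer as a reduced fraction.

1/7

t: successors {u, w}; □(¬q ∧ ¬p) there: u:F, w:F. ✗
u: successors {v, x, z}; □(¬q ∧ ¬p) there: v:F, x:F, z:T. ✓
v: successors {x}; □(¬q ∧ ¬p) there: x:F. ✗
w: successors {t, v, w, y}; □(¬q ∧ ¬p) there: t:F, v:F, w:F, y:F. ✗
x: successors {t, u, y}; □(¬q ∧ ¬p) there: t:F, u:F, y:F. ✗
y: successors {t}; □(¬q ∧ ¬p) there: t:F. ✗
z: no successors, so ◇□(¬q ∧ ¬p) fails. ✗
That's 1 of 7 worlds, so 1/7.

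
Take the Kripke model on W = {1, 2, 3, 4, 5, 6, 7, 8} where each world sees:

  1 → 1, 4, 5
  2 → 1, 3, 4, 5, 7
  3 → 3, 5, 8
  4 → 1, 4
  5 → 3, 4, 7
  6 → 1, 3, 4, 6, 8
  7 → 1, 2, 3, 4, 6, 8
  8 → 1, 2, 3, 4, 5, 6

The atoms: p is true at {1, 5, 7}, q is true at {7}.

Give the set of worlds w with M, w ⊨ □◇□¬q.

1: successors {1, 4, 5}; ◇□¬q there: 1:T, 4:T, 5:T. ✓
2: successors {1, 3, 4, 5, 7}; ◇□¬q there: 1:T, 3:T, 4:T, 5:T, 7:T. ✓
3: successors {3, 5, 8}; ◇□¬q there: 3:T, 5:T, 8:T. ✓
4: successors {1, 4}; ◇□¬q there: 1:T, 4:T. ✓
5: successors {3, 4, 7}; ◇□¬q there: 3:T, 4:T, 7:T. ✓
6: successors {1, 3, 4, 6, 8}; ◇□¬q there: 1:T, 3:T, 4:T, 6:T, 8:T. ✓
7: successors {1, 2, 3, 4, 6, 8}; ◇□¬q there: 1:T, 2:T, 3:T, 4:T, 6:T, 8:T. ✓
8: successors {1, 2, 3, 4, 5, 6}; ◇□¬q there: 1:T, 2:T, 3:T, 4:T, 5:T, 6:T. ✓

{1, 2, 3, 4, 5, 6, 7, 8}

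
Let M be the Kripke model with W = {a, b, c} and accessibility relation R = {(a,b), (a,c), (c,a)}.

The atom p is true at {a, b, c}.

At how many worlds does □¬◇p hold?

a: successors {b, c}; ¬◇p there: b:T, c:F. ✗
b: no successors, so □¬◇p holds vacuously. ✓
c: successors {a}; ¬◇p there: a:F. ✗
Satisfying worlds: {b}.

1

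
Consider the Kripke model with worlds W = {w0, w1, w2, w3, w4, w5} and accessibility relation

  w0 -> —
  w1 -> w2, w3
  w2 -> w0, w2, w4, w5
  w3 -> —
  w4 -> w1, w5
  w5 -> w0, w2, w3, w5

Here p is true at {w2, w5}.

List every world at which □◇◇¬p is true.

w0: no successors, so □◇◇¬p holds vacuously. ✓
w1: successors {w2, w3}; ◇◇¬p there: w2:T, w3:F. ✗
w2: successors {w0, w2, w4, w5}; ◇◇¬p there: w0:F, w2:T, w4:T, w5:T. ✗
w3: no successors, so □◇◇¬p holds vacuously. ✓
w4: successors {w1, w5}; ◇◇¬p there: w1:T, w5:T. ✓
w5: successors {w0, w2, w3, w5}; ◇◇¬p there: w0:F, w2:T, w3:F, w5:T. ✗

{w0, w3, w4}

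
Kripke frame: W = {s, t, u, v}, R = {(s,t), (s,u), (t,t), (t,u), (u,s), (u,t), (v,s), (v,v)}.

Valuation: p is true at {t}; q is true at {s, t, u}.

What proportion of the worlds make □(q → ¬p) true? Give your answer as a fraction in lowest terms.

s: successors {t, u}; q → ¬p there: t:F, u:T. ✗
t: successors {t, u}; q → ¬p there: t:F, u:T. ✗
u: successors {s, t}; q → ¬p there: s:T, t:F. ✗
v: successors {s, v}; q → ¬p there: s:T, v:T. ✓
That's 1 of 4 worlds, so 1/4.

1/4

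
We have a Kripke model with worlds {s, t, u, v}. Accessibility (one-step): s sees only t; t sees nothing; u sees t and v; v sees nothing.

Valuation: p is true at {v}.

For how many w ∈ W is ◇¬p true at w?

s: successors {t}; ¬p there: t:T. ✓
t: no successors, so ◇¬p fails. ✗
u: successors {t, v}; ¬p there: t:T, v:F. ✓
v: no successors, so ◇¬p fails. ✗
Satisfying worlds: {s, u}.

2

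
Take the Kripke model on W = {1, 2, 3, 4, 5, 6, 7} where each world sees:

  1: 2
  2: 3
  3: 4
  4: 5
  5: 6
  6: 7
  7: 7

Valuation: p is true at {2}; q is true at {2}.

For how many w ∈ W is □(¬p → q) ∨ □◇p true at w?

1: □(¬p → q) is T, □◇p is F. ✓
2: □(¬p → q) is F, □◇p is F. ✗
3: □(¬p → q) is F, □◇p is F. ✗
4: □(¬p → q) is F, □◇p is F. ✗
5: □(¬p → q) is F, □◇p is F. ✗
6: □(¬p → q) is F, □◇p is F. ✗
7: □(¬p → q) is F, □◇p is F. ✗
Satisfying worlds: {1}.

1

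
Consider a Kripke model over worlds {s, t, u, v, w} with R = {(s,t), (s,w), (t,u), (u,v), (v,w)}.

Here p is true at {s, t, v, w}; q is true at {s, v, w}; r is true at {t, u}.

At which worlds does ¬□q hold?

{s, t}

s: □q is F. ✓
t: □q is F. ✓
u: □q is T. ✗
v: □q is T. ✗
w: □q is T. ✗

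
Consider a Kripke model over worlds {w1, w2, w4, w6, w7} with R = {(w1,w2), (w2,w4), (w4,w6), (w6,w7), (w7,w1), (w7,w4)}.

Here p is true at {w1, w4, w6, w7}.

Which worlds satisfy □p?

w1: successors {w2}; p there: w2:F. ✗
w2: successors {w4}; p there: w4:T. ✓
w4: successors {w6}; p there: w6:T. ✓
w6: successors {w7}; p there: w7:T. ✓
w7: successors {w1, w4}; p there: w1:T, w4:T. ✓

{w2, w4, w6, w7}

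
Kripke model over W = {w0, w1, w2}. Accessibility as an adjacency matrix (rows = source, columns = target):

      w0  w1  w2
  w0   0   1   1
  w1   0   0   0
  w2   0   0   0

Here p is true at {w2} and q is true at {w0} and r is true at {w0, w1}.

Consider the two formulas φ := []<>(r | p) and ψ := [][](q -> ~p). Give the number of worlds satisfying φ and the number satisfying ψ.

For []<>(r | p):
w0: successors {w1, w2}; <>(r | p) there: w1:F, w2:F. ✗
w1: no successors, so []<>(r | p) holds vacuously. ✓
w2: no successors, so []<>(r | p) holds vacuously. ✓
— 2 worlds.
For [][](q -> ~p):
w0: successors {w1, w2}; [](q -> ~p) there: w1:T, w2:T. ✓
w1: no successors, so [][](q -> ~p) holds vacuously. ✓
w2: no successors, so [][](q -> ~p) holds vacuously. ✓
— 3 worlds.

2 and 3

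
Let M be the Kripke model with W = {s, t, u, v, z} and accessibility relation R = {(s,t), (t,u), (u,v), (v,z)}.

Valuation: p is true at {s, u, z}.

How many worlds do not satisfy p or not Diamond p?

s: p is T, not Diamond p is T. ✓
t: p is F, not Diamond p is F. ✗
u: p is T, not Diamond p is T. ✓
v: p is F, not Diamond p is F. ✗
z: p is T, not Diamond p is T. ✓
Satisfying worlds: {s, u, z}.
So p or not Diamond p fails at the other 2 worlds.

2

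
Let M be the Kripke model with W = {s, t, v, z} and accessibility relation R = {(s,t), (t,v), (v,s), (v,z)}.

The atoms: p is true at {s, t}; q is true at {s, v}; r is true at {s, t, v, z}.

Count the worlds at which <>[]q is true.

s: successors {t}; []q there: t:T. ✓
t: successors {v}; []q there: v:F. ✗
v: successors {s, z}; []q there: s:F, z:T. ✓
z: no successors, so <>[]q fails. ✗
Satisfying worlds: {s, v}.

2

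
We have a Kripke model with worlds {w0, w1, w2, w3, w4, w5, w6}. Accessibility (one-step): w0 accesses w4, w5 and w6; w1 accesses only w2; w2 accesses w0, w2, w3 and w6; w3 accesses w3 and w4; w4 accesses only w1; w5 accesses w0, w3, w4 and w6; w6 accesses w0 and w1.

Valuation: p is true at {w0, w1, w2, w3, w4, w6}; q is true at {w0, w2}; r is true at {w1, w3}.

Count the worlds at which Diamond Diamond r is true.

5

w0: successors {w4, w5, w6}; Diamond r there: w4:T, w5:T, w6:T. ✓
w1: successors {w2}; Diamond r there: w2:T. ✓
w2: successors {w0, w2, w3, w6}; Diamond r there: w0:F, w2:T, w3:T, w6:T. ✓
w3: successors {w3, w4}; Diamond r there: w3:T, w4:T. ✓
w4: successors {w1}; Diamond r there: w1:F. ✗
w5: successors {w0, w3, w4, w6}; Diamond r there: w0:F, w3:T, w4:T, w6:T. ✓
w6: successors {w0, w1}; Diamond r there: w0:F, w1:F. ✗
Satisfying worlds: {w0, w1, w2, w3, w5}.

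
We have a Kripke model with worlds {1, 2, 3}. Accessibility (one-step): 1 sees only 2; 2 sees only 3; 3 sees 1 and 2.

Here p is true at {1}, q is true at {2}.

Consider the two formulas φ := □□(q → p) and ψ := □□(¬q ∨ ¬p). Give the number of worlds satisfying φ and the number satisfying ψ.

1 and 3

For □□(q → p):
1: successors {2}; □(q → p) there: 2:T. ✓
2: successors {3}; □(q → p) there: 3:F. ✗
3: successors {1, 2}; □(q → p) there: 1:F, 2:T. ✗
— 1 world.
For □□(¬q ∨ ¬p):
1: successors {2}; □(¬q ∨ ¬p) there: 2:T. ✓
2: successors {3}; □(¬q ∨ ¬p) there: 3:T. ✓
3: successors {1, 2}; □(¬q ∨ ¬p) there: 1:T, 2:T. ✓
— 3 worlds.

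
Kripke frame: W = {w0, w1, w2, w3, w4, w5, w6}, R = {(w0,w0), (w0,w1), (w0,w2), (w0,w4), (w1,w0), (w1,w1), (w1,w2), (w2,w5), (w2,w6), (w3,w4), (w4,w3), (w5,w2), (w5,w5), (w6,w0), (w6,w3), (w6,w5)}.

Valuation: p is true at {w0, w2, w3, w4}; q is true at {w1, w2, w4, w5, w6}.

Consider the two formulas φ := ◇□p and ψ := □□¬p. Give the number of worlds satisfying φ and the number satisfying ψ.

4 and 0

For ◇□p:
w0: successors {w0, w1, w2, w4}; □p there: w0:F, w1:F, w2:F, w4:T. ✓
w1: successors {w0, w1, w2}; □p there: w0:F, w1:F, w2:F. ✗
w2: successors {w5, w6}; □p there: w5:F, w6:F. ✗
w3: successors {w4}; □p there: w4:T. ✓
w4: successors {w3}; □p there: w3:T. ✓
w5: successors {w2, w5}; □p there: w2:F, w5:F. ✗
w6: successors {w0, w3, w5}; □p there: w0:F, w3:T, w5:F. ✓
— 4 worlds.
For □□¬p:
w0: successors {w0, w1, w2, w4}; □¬p there: w0:F, w1:F, w2:T, w4:F. ✗
w1: successors {w0, w1, w2}; □¬p there: w0:F, w1:F, w2:T. ✗
w2: successors {w5, w6}; □¬p there: w5:F, w6:F. ✗
w3: successors {w4}; □¬p there: w4:F. ✗
w4: successors {w3}; □¬p there: w3:F. ✗
w5: successors {w2, w5}; □¬p there: w2:T, w5:F. ✗
w6: successors {w0, w3, w5}; □¬p there: w0:F, w3:F, w5:F. ✗
— 0 worlds.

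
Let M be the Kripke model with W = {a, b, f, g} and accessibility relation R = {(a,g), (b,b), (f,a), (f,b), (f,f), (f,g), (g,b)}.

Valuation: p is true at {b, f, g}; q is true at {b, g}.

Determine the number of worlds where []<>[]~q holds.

a: successors {g}; <>[]~q there: g:F. ✗
b: successors {b}; <>[]~q there: b:F. ✗
f: successors {a, b, f, g}; <>[]~q there: a:F, b:F, f:F, g:F. ✗
g: successors {b}; <>[]~q there: b:F. ✗
Satisfying worlds: ∅.

0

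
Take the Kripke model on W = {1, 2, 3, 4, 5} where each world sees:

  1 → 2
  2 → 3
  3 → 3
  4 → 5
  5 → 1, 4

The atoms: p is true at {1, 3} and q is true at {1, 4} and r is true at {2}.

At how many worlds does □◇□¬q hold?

4

1: successors {2}; ◇□¬q there: 2:T. ✓
2: successors {3}; ◇□¬q there: 3:T. ✓
3: successors {3}; ◇□¬q there: 3:T. ✓
4: successors {5}; ◇□¬q there: 5:T. ✓
5: successors {1, 4}; ◇□¬q there: 1:T, 4:F. ✗
Satisfying worlds: {1, 2, 3, 4}.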